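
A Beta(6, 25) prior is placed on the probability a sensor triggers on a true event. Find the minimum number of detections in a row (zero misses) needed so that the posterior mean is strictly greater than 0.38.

After k detections and 0 misses the posterior is Beta(6+k, 25), with mean (6+k)/(6+25+k).
Set (6+k)/(31+k) > 0.38 and solve: k > (0.38·31 − 6)/(1 − 0.38) = 9.323.
The smallest integer exceeding 9.323 is 10.

k = 10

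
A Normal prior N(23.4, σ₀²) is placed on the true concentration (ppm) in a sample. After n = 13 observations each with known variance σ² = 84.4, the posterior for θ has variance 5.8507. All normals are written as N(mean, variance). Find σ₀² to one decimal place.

σ₀² = 59.2

Posterior precision equals prior precision plus data precision: 1/σ_n² = 1/σ₀² + n/σ².
So 1/σ₀² = 1/5.8507 − 13/84.4 = 0.170920 − 0.154028 = 0.016892.
Hence σ₀² = 1/0.016892 ≈ 59.2.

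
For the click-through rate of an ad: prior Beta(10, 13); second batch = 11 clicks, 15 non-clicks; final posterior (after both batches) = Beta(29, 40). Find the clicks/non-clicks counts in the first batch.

8 clicks and 12 non-clicks

Sequential conjugate updates are equivalent to a single update on the pooled data, so total successes = posterior α − prior α and total failures = posterior β − prior β.
Total across both batches: 29−10=19 clicks, 40−13=27 non-clicks.
Subtract the second batch: 19−11=8 clicks and 27−15=12 non-clicks.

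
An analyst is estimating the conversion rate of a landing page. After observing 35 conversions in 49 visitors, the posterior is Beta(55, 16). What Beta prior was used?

Under Beta–binomial conjugacy the posterior parameters are (a+s, b+f).
So a = 55 − 35 = 20 and b = 16 − 14 = 2.

Beta(20, 2)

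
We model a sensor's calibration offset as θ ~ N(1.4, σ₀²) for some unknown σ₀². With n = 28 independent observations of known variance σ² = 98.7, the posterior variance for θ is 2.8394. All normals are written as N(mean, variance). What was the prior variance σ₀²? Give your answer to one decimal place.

For the Normal–Normal model with known σ², precisions add: τ_n = τ₀ + n/σ².
So 1/σ₀² = 1/2.8394 − 28/98.7 = 0.352187 − 0.283688 = 0.068499.
Hence σ₀² = 1/0.068499 ≈ 14.6.

σ₀² = 14.6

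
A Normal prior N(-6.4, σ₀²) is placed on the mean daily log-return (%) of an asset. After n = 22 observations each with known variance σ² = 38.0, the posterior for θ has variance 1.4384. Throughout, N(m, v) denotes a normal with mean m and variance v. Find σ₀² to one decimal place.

σ₀² = 8.6

For the Normal–Normal model with known σ², precisions add: τ_n = τ₀ + n/σ².
So 1/σ₀² = 1/1.4384 − 22/38.0 = 0.695217 − 0.578947 = 0.116270.
Hence σ₀² = 1/0.116270 ≈ 8.6.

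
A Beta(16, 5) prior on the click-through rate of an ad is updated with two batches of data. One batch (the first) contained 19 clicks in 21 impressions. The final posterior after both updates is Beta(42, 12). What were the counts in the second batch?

7 clicks and 5 non-clicks

Sequential conjugate updates are equivalent to a single update on the pooled data, so total successes = posterior α − prior α and total failures = posterior β − prior β.
Total across both batches: 42−16=26 clicks, 12−5=7 non-clicks.
Subtract the first batch: 26−19=7 clicks and 7−2=5 non-clicks.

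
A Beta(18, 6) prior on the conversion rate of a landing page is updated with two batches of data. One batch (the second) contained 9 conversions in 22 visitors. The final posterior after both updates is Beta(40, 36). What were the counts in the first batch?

Because Beta–binomial updating is additive in the counts, the combined data contributed (α_post−α_prior, β_post−β_prior) successes and failures.
Total across both batches: 40−18=22 conversions, 36−6=30 bounces.
Subtract the second batch: 22−9=13 conversions and 30−13=17 bounces.

13 conversions and 17 bounces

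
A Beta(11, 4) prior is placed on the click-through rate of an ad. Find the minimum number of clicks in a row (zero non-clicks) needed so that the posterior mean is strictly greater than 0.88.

k = 19

After k clicks and 0 non-clicks the posterior is Beta(11+k, 4), with mean (11+k)/(11+4+k).
Set (11+k)/(15+k) > 0.88 and solve: k > (0.88·15 − 11)/(1 − 0.88) = 18.333.
The smallest integer exceeding 18.333 is 19, and checking k=19: (30)/(34) = 0.8824 > 0.88.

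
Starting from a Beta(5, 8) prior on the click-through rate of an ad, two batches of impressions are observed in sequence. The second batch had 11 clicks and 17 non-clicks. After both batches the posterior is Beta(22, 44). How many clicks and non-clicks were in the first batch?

Because Beta–binomial updating is additive in the counts, the combined data contributed (α_post−α_prior, β_post−β_prior) successes and failures.
Total across both batches: 22−5=17 clicks, 44−8=36 non-clicks.
Subtract the second batch: 17−11=6 clicks and 36−17=19 non-clicks.

6 clicks and 19 non-clicks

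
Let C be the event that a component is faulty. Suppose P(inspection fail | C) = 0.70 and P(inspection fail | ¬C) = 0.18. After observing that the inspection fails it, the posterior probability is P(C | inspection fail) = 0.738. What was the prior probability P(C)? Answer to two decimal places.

P(C) = 0.42

In odds form, posterior odds = prior odds × likelihood ratio, so prior odds = posterior odds ÷ LR.
Posterior odds = 0.738/(1−0.738) = 2.8168. LR = 0.70/0.18 = 3.8889.
Prior odds = 2.8168/3.8889 = 0.7243, so P(C) = 0.7243/(1+0.7243) ≈ 0.42.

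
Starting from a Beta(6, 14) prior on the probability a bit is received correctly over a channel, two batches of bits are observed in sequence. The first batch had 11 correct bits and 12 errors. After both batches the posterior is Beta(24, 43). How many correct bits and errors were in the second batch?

7 correct bits and 17 errors

Sequential conjugate updates are equivalent to a single update on the pooled data, so total successes = posterior α − prior α and total failures = posterior β − prior β.
Total across both batches: 24−6=18 correct bits, 43−14=29 errors.
Subtract the first batch: 18−11=7 correct bits and 29−12=17 errors.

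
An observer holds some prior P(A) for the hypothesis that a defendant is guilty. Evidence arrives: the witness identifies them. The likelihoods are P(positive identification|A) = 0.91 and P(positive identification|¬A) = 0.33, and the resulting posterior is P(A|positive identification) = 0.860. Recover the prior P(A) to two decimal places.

P(A) = 0.69

Bayes' rule in odds form gives O(A|E) = O(A)·[P(E|A)/P(E|¬A)], hence O(A) = O(A|E)/LR.
Posterior odds = 0.860/(1−0.860) = 6.1429. LR = 0.91/0.33 = 2.7576.
Prior odds = 6.1429/2.7576 = 2.2276, so P(A) = 2.2276/(1+2.2276) ≈ 0.69.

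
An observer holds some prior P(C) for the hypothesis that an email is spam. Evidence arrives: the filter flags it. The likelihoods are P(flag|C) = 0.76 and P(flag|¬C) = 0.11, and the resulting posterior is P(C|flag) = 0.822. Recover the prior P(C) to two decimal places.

Bayes' rule in odds form gives O(C|E) = O(C)·[P(E|C)/P(E|¬C)], hence O(C) = O(C|E)/LR.
Posterior odds = 0.822/(1−0.822) = 4.6180. LR = 0.76/0.11 = 6.9091.
Prior odds = 4.6180/6.9091 = 0.6684, so P(C) = 0.6684/(1+0.6684) ≈ 0.40.

P(C) = 0.40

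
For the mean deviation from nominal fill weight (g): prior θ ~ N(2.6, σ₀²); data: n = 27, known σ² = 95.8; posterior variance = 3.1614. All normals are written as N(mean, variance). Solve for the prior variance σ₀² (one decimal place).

Posterior precision equals prior precision plus data precision: 1/σ_n² = 1/σ₀² + n/σ².
So 1/σ₀² = 1/3.1614 − 27/95.8 = 0.316316 − 0.281837 = 0.034479.
Hence σ₀² = 1/0.034479 ≈ 29.0.

σ₀² = 29.0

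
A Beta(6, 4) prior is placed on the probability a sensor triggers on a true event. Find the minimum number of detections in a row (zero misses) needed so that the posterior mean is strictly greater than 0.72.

k = 5

After k detections and 0 misses the posterior is Beta(6+k, 4), with mean (6+k)/(6+4+k).
Set (6+k)/(10+k) > 0.72 and solve: k > (0.72·10 − 6)/(1 − 0.72) = 4.286.
The smallest integer exceeding 4.286 is 5.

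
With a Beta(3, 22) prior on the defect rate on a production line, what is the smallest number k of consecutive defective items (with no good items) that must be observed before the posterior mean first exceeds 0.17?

After k defective items and 0 good items the posterior is Beta(3+k, 22), with mean (3+k)/(3+22+k).
Set (3+k)/(25+k) > 0.17 and solve: k > (0.17·25 − 3)/(1 − 0.17) = 1.506.
The smallest integer exceeding 1.506 is 2.

k = 2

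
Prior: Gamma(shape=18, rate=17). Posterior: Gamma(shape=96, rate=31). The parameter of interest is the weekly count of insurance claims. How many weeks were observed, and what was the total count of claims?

A Gamma(α, β) prior (rate parametrization) on a Poisson rate with n observations summing to S gives posterior Gamma(α+S, β+n).
Matching: Σxᵢ = 96 − 18 = 78 and n = 31 − 17 = 14.

n = 14 weeks with total 78 claims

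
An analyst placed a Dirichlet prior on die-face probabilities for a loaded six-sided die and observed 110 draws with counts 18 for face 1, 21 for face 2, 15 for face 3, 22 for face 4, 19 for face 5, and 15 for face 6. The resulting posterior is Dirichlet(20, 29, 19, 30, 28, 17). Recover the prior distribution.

For a Dirichlet(α) prior with multinomial counts c, the posterior is Dirichlet(α + c) componentwise.
Subtract each count from the matching posterior parameter: 20−18=2, 29−21=8, 19−15=4, 30−22=8, 28−19=9, 17−15=2.

Dirichlet(2, 8, 4, 8, 9, 2)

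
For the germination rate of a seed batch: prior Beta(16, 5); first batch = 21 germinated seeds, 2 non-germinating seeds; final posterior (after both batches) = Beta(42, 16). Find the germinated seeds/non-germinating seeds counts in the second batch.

5 germinated seeds and 9 non-germinating seeds

Sequential conjugate updates are equivalent to a single update on the pooled data, so total successes = posterior α − prior α and total failures = posterior β − prior β.
Total across both batches: 42−16=26 germinated seeds, 16−5=11 non-germinating seeds.
Subtract the first batch: 26−21=5 germinated seeds and 11−2=9 non-germinating seeds.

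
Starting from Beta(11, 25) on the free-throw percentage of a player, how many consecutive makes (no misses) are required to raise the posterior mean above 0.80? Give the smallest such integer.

k = 90

After k makes and 0 misses the posterior is Beta(11+k, 25), with mean (11+k)/(11+25+k).
Set (11+k)/(36+k) > 0.80 and solve: k > (0.80·36 − 11)/(1 − 0.80) = 89.000.
The smallest integer exceeding 89.000 is 90, and checking k=90: (101)/(126) = 0.8016 > 0.80.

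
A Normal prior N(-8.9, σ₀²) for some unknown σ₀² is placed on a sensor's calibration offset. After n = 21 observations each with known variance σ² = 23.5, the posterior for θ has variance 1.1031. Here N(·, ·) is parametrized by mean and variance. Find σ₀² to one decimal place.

σ₀² = 77.4

For the Normal–Normal model with known σ², precisions add: τ_n = τ₀ + n/σ².
So 1/σ₀² = 1/1.1031 − 21/23.5 = 0.906536 − 0.893617 = 0.012919.
Hence σ₀² = 1/0.012919 ≈ 77.4.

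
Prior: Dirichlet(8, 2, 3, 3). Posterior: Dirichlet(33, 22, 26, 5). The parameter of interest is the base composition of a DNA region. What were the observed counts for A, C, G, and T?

For a Dirichlet(α) prior with multinomial counts c, the posterior is Dirichlet(α + c) componentwise.
Counts are posterior − prior componentwise: 33−8=25, 22−2=20, 26−3=23, 5−3=2.

counts (25, 20, 23, 2)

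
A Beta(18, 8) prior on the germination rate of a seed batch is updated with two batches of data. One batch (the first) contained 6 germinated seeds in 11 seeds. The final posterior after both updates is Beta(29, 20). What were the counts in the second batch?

5 germinated seeds and 7 non-germinating seeds

Sequential conjugate updates are equivalent to a single update on the pooled data, so total successes = posterior α − prior α and total failures = posterior β − prior β.
Total across both batches: 29−18=11 germinated seeds, 20−8=12 non-germinating seeds.
Subtract the first batch: 11−6=5 germinated seeds and 12−5=7 non-germinating seeds.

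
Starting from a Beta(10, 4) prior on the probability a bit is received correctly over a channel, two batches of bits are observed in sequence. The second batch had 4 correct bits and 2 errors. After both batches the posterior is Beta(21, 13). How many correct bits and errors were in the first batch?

7 correct bits and 7 errors

Sequential conjugate updates are equivalent to a single update on the pooled data, so total successes = posterior α − prior α and total failures = posterior β − prior β.
Total across both batches: 21−10=11 correct bits, 13−4=9 errors.
Subtract the second batch: 11−4=7 correct bits and 9−2=7 errors.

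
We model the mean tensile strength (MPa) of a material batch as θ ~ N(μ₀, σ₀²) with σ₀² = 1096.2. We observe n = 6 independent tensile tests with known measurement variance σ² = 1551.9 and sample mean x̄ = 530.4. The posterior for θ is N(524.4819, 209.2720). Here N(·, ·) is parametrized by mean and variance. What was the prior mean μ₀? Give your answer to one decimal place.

With known observation variance, the Normal–Normal posterior has precision τ_n = τ₀ + n/σ² and mean μ_n = (τ₀μ₀ + (n/σ²)x̄)/τ_n.
Here τ₀ = 1/1096.2 = 0.000912 and τ_data = 6/1551.9 = 0.003866, so τ_n = 0.004778.
Rearranging for μ₀: μ₀ = (μ_n·τ_n − τ_data·x̄)/τ₀ = (524.4819·0.004778 − 0.003866·530.4) / 0.000912 = 0.455448/0.000912 ≈ 499.4.

μ₀ = 499.4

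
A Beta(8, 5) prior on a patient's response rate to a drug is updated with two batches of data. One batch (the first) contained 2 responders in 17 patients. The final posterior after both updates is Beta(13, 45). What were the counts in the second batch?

Sequential conjugate updates are equivalent to a single update on the pooled data, so total successes = posterior α − prior α and total failures = posterior β − prior β.
Total across both batches: 13−8=5 responders, 45−5=40 non-responders.
Subtract the first batch: 5−2=3 responders and 40−15=25 non-responders.

3 responders and 25 non-responders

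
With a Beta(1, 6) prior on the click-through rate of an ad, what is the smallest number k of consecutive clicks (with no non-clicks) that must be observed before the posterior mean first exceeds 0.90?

After k clicks and 0 non-clicks the posterior is Beta(1+k, 6), with mean (1+k)/(1+6+k).
Set (1+k)/(7+k) > 0.90 and solve: k > (0.90·7 − 1)/(1 − 0.90) = 53.000.
The smallest integer exceeding 53.000 is 54, and checking k=54: (55)/(61) = 0.9016 > 0.90.

k = 54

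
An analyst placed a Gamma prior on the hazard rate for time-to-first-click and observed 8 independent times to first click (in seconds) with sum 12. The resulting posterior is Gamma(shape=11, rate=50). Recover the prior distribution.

Gamma(shape=3, rate=38)

Gamma–exponential conjugacy: posterior shape = α + n, posterior rate = β + Σtᵢ.
So α = 11 − 8 = 3 and β = 50 − 12 = 38.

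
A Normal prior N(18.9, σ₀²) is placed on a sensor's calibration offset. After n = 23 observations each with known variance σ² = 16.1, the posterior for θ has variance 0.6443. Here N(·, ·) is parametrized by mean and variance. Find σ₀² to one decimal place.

For the Normal–Normal model with known σ², precisions add: τ_n = τ₀ + n/σ².
So 1/σ₀² = 1/0.6443 − 23/16.1 = 1.552072 − 1.428571 = 0.123501.
Hence σ₀² = 1/0.123501 ≈ 8.1.

σ₀² = 8.1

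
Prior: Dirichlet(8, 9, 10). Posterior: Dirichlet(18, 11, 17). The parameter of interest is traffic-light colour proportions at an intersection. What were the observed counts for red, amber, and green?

For a Dirichlet(α) prior with multinomial counts c, the posterior is Dirichlet(α + c) componentwise.
Counts are posterior − prior componentwise: 18−8=10, 11−9=2, 17−10=7.

counts (10, 2, 7)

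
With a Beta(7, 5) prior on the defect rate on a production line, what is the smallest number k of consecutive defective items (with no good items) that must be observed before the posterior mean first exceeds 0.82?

k = 16

After k defective items and 0 good items the posterior is Beta(7+k, 5), with mean (7+k)/(7+5+k).
Set (7+k)/(12+k) > 0.82 and solve: k > (0.82·12 − 7)/(1 − 0.82) = 15.778.
The smallest integer exceeding 15.778 is 16, and checking k=16: (23)/(28) = 0.8214 > 0.82.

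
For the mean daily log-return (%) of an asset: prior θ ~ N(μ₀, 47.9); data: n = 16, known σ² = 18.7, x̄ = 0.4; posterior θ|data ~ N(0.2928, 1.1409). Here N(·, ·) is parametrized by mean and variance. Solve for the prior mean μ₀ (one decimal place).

The posterior mean is a precision-weighted average: μ_n = (τ₀μ₀ + τ_data·x̄)/(τ₀+τ_data), with τ₀=1/σ₀² and τ_data=n/σ².
Here τ₀ = 1/47.9 = 0.020877 and τ_data = 16/18.7 = 0.855615, so τ_n = 0.876492.
Rearranging for μ₀: μ₀ = (μ_n·τ_n − τ_data·x̄)/τ₀ = (0.2928·0.876492 − 0.855615·0.4) / 0.020877 = -0.085609/0.020877 ≈ -4.1.

μ₀ = -4.1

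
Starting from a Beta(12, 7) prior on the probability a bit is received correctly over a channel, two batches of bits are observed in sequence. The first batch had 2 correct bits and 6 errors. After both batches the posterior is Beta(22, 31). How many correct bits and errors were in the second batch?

Because Beta–binomial updating is additive in the counts, the combined data contributed (α_post−α_prior, β_post−β_prior) successes and failures.
Total across both batches: 22−12=10 correct bits, 31−7=24 errors.
Subtract the first batch: 10−2=8 correct bits and 24−6=18 errors.

8 correct bits and 18 errors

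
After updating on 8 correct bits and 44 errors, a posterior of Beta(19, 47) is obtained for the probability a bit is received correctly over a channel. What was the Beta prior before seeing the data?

A Beta(α, β) prior with s successes and f failures in binomial data gives a Beta(α+s, β+f) posterior.
So α = 19 − 8 = 11 and β = 47 − 44 = 3.

Beta(11, 3)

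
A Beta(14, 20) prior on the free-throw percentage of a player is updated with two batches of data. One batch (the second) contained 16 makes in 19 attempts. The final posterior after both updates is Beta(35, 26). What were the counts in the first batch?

5 makes and 3 misses

Sequential conjugate updates are equivalent to a single update on the pooled data, so total successes = posterior α − prior α and total failures = posterior β − prior β.
Total across both batches: 35−14=21 makes, 26−20=6 misses.
Subtract the second batch: 21−16=5 makes and 6−3=3 misses.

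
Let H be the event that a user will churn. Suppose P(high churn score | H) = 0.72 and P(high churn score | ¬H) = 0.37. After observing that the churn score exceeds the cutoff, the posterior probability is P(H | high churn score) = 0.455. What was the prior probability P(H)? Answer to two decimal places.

Bayes' rule in odds form gives O(H|E) = O(H)·[P(E|H)/P(E|¬H)], hence O(H) = O(H|E)/LR.
Posterior odds = 0.455/(1−0.455) = 0.8349. LR = 0.72/0.37 = 1.9459.
Prior odds = 0.8349/1.9459 = 0.4291, so P(H) = 0.4291/(1+0.4291) ≈ 0.30.

P(H) = 0.30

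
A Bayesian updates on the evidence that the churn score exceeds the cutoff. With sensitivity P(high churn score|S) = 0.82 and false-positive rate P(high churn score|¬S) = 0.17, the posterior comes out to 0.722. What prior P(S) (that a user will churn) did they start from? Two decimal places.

P(S) = 0.35

In odds form, posterior odds = prior odds × likelihood ratio, so prior odds = posterior odds ÷ LR.
Posterior odds = 0.722/(1−0.722) = 2.5971. LR = 0.82/0.17 = 4.8235.
Prior odds = 2.5971/4.8235 = 0.5384, so P(S) = 0.5384/(1+0.5384) ≈ 0.35.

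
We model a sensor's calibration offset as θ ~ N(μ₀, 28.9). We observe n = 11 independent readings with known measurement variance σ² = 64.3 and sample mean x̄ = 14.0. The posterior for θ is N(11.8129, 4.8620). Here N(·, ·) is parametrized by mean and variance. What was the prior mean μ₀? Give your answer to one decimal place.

With known observation variance, the Normal–Normal posterior has precision τ_n = τ₀ + n/σ² and mean μ_n = (τ₀μ₀ + (n/σ²)x̄)/τ_n.
Here τ₀ = 1/28.9 = 0.034602 and τ_data = 11/64.3 = 0.171073, so τ_n = 0.205675.
Rearranging for μ₀: μ₀ = (μ_n·τ_n − τ_data·x̄)/τ₀ = (11.8129·0.205675 − 0.171073·14.0) / 0.034602 = 0.034596/0.034602 ≈ 1.0.

μ₀ = 1.0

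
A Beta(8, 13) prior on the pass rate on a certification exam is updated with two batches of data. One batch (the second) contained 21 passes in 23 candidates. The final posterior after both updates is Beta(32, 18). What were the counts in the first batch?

Sequential conjugate updates are equivalent to a single update on the pooled data, so total successes = posterior α − prior α and total failures = posterior β − prior β.
Total across both batches: 32−8=24 passes, 18−13=5 failures.
Subtract the second batch: 24−21=3 passes and 5−2=3 failures.

3 passes and 3 failures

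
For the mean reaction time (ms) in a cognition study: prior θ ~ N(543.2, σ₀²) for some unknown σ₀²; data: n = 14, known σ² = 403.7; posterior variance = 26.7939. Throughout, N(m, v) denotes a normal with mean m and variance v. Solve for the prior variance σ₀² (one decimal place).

For the Normal–Normal model with known σ², precisions add: τ_n = τ₀ + n/σ².
So 1/σ₀² = 1/26.7939 − 14/403.7 = 0.037322 − 0.034679 = 0.002643.
Hence σ₀² = 1/0.002643 ≈ 378.4.

σ₀² = 378.4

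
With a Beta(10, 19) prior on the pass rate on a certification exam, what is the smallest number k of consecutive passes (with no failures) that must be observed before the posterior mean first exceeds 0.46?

k = 7

After k passes and 0 failures the posterior is Beta(10+k, 19), with mean (10+k)/(10+19+k).
Set (10+k)/(29+k) > 0.46 and solve: k > (0.46·29 − 10)/(1 − 0.46) = 6.185.
The smallest integer exceeding 6.185 is 7, and checking k=7: (17)/(36) = 0.4722 > 0.46.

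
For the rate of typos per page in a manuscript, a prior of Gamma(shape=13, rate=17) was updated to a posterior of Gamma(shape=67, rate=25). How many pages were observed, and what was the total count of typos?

n = 8 pages with total 54 typos

Gamma–Poisson conjugacy: posterior shape = α + Σxᵢ, posterior rate = β + n.
Matching: Σxᵢ = 67 − 13 = 54 and n = 25 − 17 = 8.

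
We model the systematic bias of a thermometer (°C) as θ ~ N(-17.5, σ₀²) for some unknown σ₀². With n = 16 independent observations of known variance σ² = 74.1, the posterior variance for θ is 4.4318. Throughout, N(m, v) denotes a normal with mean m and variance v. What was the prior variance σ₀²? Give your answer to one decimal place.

Posterior precision equals prior precision plus data precision: 1/σ_n² = 1/σ₀² + n/σ².
So 1/σ₀² = 1/4.4318 − 16/74.1 = 0.225642 − 0.215924 = 0.009718.
Hence σ₀² = 1/0.009718 ≈ 102.9.

σ₀² = 102.9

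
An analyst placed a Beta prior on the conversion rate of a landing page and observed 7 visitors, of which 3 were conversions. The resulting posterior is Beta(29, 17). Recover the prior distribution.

Beta(26, 13)

A Beta(α, β) prior with s successes and f failures in binomial data gives a Beta(α+s, β+f) posterior.
Subtract the data counts: 29−3=26, 17−4=13.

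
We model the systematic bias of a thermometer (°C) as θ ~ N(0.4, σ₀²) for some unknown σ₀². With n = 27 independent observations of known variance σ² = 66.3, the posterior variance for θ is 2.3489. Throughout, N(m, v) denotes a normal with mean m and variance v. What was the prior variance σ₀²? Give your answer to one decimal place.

σ₀² = 54.1

For the Normal–Normal model with known σ², precisions add: τ_n = τ₀ + n/σ².
So 1/σ₀² = 1/2.3489 − 27/66.3 = 0.425731 − 0.407240 = 0.018491.
Hence σ₀² = 1/0.018491 ≈ 54.1.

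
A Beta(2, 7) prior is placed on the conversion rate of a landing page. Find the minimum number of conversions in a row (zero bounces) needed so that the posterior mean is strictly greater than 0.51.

k = 6

After k conversions and 0 bounces the posterior is Beta(2+k, 7), with mean (2+k)/(2+7+k).
Set (2+k)/(9+k) > 0.51 and solve: k > (0.51·9 − 2)/(1 − 0.51) = 5.286.
The smallest integer exceeding 5.286 is 6, and checking k=6: (8)/(15) = 0.5333 > 0.51.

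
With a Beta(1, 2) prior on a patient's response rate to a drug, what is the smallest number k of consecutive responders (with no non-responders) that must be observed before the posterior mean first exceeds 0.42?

After k responders and 0 non-responders the posterior is Beta(1+k, 2), with mean (1+k)/(1+2+k).
Set (1+k)/(3+k) > 0.42 and solve: k > (0.42·3 − 1)/(1 − 0.42) = 0.448.
The smallest integer exceeding 0.448 is 1, and checking k=1: (2)/(4) = 0.5000 > 0.42.

k = 1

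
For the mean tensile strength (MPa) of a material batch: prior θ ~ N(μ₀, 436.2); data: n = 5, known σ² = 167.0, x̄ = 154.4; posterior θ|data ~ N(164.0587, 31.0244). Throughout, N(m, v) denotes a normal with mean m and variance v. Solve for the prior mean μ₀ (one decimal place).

The posterior mean is a precision-weighted average: μ_n = (τ₀μ₀ + τ_data·x̄)/(τ₀+τ_data), with τ₀=1/σ₀² and τ_data=n/σ².
Here τ₀ = 1/436.2 = 0.002293 and τ_data = 5/167.0 = 0.029940, so τ_n = 0.032233.
Rearranging for μ₀: μ₀ = (μ_n·τ_n − τ_data·x̄)/τ₀ = (164.0587·0.032233 − 0.029940·154.4) / 0.002293 = 0.665368/0.002293 ≈ 290.2.

μ₀ = 290.2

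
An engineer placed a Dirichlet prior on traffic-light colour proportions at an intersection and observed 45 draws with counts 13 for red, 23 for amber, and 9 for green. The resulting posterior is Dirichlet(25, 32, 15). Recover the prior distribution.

For a Dirichlet(α) prior with multinomial counts c, the posterior is Dirichlet(α + c) componentwise.
Subtract each count from the matching posterior parameter: 25−13=12, 32−23=9, 15−9=6.

Dirichlet(12, 9, 6)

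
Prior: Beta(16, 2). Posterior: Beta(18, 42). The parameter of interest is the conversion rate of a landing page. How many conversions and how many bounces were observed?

Beta is conjugate to the binomial likelihood: posterior = Beta(α+s, β+f).
Match parameters: s=18−16=2, f=42−2=40.

2 conversions and 40 bounces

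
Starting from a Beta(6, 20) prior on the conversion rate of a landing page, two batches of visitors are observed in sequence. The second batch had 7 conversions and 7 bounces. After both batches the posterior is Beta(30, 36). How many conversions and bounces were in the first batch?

Sequential conjugate updates are equivalent to a single update on the pooled data, so total successes = posterior α − prior α and total failures = posterior β − prior β.
Total across both batches: 30−6=24 conversions, 36−20=16 bounces.
Subtract the second batch: 24−7=17 conversions and 16−7=9 bounces.

17 conversions and 9 bounces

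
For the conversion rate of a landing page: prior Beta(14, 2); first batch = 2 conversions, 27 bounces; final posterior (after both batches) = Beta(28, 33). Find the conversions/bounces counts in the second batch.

Sequential conjugate updates are equivalent to a single update on the pooled data, so total successes = posterior α − prior α and total failures = posterior β − prior β.
Total across both batches: 28−14=14 conversions, 33−2=31 bounces.
Subtract the first batch: 14−2=12 conversions and 31−27=4 bounces.

12 conversions and 4 bounces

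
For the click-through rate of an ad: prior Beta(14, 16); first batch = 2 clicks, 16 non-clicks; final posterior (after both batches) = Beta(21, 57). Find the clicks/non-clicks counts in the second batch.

5 clicks and 25 non-clicks

Because Beta–binomial updating is additive in the counts, the combined data contributed (α_post−α_prior, β_post−β_prior) successes and failures.
Total across both batches: 21−14=7 clicks, 57−16=41 non-clicks.
Subtract the first batch: 7−2=5 clicks and 41−16=25 non-clicks.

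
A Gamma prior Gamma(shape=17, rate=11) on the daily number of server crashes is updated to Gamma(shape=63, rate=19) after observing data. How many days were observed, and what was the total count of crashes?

A Gamma(α, β) prior (rate parametrization) on a Poisson rate with n observations summing to S gives posterior Gamma(α+S, β+n).
Matching: Σxᵢ = 63 − 17 = 46 and n = 19 − 11 = 8.

n = 8 days with total 46 crashes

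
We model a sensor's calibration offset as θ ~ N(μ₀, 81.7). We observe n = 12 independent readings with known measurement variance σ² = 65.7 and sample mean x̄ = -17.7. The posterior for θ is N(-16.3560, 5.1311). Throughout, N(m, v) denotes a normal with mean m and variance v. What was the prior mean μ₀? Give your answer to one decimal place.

With known observation variance, the Normal–Normal posterior has precision τ_n = τ₀ + n/σ² and mean μ_n = (τ₀μ₀ + (n/σ²)x̄)/τ_n.
Here τ₀ = 1/81.7 = 0.012240 and τ_data = 12/65.7 = 0.182648, so τ_n = 0.194888.
Rearranging for μ₀: μ₀ = (μ_n·τ_n − τ_data·x̄)/τ₀ = (-16.3560·0.194888 − 0.182648·-17.7) / 0.012240 = 0.045281/0.012240 ≈ 3.7.

μ₀ = 3.7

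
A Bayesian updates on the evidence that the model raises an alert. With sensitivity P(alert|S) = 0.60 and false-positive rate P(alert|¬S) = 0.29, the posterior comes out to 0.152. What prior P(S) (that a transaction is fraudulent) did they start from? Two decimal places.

P(S) = 0.08

Bayes' rule in odds form gives O(S|E) = O(S)·[P(E|S)/P(E|¬S)], hence O(S) = O(S|E)/LR.
Posterior odds = 0.152/(1−0.152) = 0.1792. LR = 0.60/0.29 = 2.0690.
Prior odds = 0.1792/2.0690 = 0.0866, so P(S) = 0.0866/(1+0.0866) ≈ 0.08.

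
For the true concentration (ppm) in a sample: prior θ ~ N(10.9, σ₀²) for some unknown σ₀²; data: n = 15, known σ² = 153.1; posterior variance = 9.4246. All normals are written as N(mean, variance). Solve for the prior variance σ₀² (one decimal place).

σ₀² = 123.0

For the Normal–Normal model with known σ², precisions add: τ_n = τ₀ + n/σ².
So 1/σ₀² = 1/9.4246 − 15/153.1 = 0.106105 − 0.097975 = 0.008130.
Hence σ₀² = 1/0.008130 ≈ 123.0.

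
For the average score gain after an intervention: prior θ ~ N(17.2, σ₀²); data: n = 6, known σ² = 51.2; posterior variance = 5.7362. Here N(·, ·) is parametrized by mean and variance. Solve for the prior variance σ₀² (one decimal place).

For the Normal–Normal model with known σ², precisions add: τ_n = τ₀ + n/σ².
So 1/σ₀² = 1/5.7362 − 6/51.2 = 0.174331 − 0.117188 = 0.057143.
Hence σ₀² = 1/0.057143 ≈ 17.5.

σ₀² = 17.5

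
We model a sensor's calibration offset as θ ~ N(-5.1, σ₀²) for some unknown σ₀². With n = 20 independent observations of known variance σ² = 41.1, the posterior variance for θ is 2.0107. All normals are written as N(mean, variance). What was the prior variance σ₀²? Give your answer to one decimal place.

σ₀² = 93.3

For the Normal–Normal model with known σ², precisions add: τ_n = τ₀ + n/σ².
So 1/σ₀² = 1/2.0107 − 20/41.1 = 0.497339 − 0.486618 = 0.010721.
Hence σ₀² = 1/0.010721 ≈ 93.3.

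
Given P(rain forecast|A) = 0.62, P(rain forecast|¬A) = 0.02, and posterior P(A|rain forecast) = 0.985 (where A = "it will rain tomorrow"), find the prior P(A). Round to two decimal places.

P(A) = 0.68

In odds form, posterior odds = prior odds × likelihood ratio, so prior odds = posterior odds ÷ LR.
Posterior odds = 0.985/(1−0.985) = 65.6667. LR = 0.62/0.02 = 31.0000.
Prior odds = 65.6667/31.0000 = 2.1183, so P(A) = 2.1183/(1+2.1183) ≈ 0.68.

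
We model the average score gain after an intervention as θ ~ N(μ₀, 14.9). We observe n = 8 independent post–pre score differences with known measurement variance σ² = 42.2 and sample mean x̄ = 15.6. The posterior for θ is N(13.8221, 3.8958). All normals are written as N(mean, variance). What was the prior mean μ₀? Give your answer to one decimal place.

μ₀ = 8.8

With known observation variance, the Normal–Normal posterior has precision τ_n = τ₀ + n/σ² and mean μ_n = (τ₀μ₀ + (n/σ²)x̄)/τ_n.
Here τ₀ = 1/14.9 = 0.067114 and τ_data = 8/42.2 = 0.189573, so τ_n = 0.256687.
Rearranging for μ₀: μ₀ = (μ_n·τ_n − τ_data·x̄)/τ₀ = (13.8221·0.256687 − 0.189573·15.6) / 0.067114 = 0.590615/0.067114 ≈ 8.8.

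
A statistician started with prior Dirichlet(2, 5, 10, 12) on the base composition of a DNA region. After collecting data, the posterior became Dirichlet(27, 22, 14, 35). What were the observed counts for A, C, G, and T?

For a Dirichlet(α) prior with multinomial counts c, the posterior is Dirichlet(α + c) componentwise.
Counts are posterior − prior componentwise: 27−2=25, 22−5=17, 14−10=4, 35−12=23.

counts (25, 17, 4, 23)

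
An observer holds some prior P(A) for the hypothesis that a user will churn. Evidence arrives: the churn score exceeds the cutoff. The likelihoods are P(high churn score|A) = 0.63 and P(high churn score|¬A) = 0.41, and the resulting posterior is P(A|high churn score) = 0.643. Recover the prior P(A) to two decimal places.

In odds form, posterior odds = prior odds × likelihood ratio, so prior odds = posterior odds ÷ LR.
Posterior odds = 0.643/(1−0.643) = 1.8011. LR = 0.63/0.41 = 1.5366.
Prior odds = 1.8011/1.5366 = 1.1721, so P(A) = 1.1721/(1+1.1721) ≈ 0.54.

P(A) = 0.54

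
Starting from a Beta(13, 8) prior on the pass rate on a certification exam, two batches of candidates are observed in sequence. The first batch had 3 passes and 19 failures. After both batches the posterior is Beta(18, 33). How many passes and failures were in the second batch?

Because Beta–binomial updating is additive in the counts, the combined data contributed (α_post−α_prior, β_post−β_prior) successes and failures.
Total across both batches: 18−13=5 passes, 33−8=25 failures.
Subtract the first batch: 5−3=2 passes and 25−19=6 failures.

2 passes and 6 failures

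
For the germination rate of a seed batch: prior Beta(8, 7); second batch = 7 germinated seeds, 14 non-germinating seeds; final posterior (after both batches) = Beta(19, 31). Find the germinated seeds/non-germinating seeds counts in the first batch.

Because Beta–binomial updating is additive in the counts, the combined data contributed (α_post−α_prior, β_post−β_prior) successes and failures.
Total across both batches: 19−8=11 germinated seeds, 31−7=24 non-germinating seeds.
Subtract the second batch: 11−7=4 germinated seeds and 24−14=10 non-germinating seeds.

4 germinated seeds and 10 non-germinating seeds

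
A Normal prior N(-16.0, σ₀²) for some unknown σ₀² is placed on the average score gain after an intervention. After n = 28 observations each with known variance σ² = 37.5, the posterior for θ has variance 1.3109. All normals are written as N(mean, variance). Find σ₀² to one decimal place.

Posterior precision equals prior precision plus data precision: 1/σ_n² = 1/σ₀² + n/σ².
So 1/σ₀² = 1/1.3109 − 28/37.5 = 0.762835 − 0.746667 = 0.016168.
Hence σ₀² = 1/0.016168 ≈ 61.9.

σ₀² = 61.9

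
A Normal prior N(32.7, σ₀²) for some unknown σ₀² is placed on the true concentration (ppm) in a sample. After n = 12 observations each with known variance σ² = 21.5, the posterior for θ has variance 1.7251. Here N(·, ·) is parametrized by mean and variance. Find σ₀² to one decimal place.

Posterior precision equals prior precision plus data precision: 1/σ_n² = 1/σ₀² + n/σ².
So 1/σ₀² = 1/1.7251 − 12/21.5 = 0.579677 − 0.558140 = 0.021537.
Hence σ₀² = 1/0.021537 ≈ 46.4.

σ₀² = 46.4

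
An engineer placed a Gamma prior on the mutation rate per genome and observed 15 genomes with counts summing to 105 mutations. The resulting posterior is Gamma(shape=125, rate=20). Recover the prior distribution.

Gamma(shape=20, rate=5)

A Gamma(α, β) prior (rate parametrization) on a Poisson rate with n observations summing to S gives posterior Gamma(α+S, β+n).
So α = 125 − 105 = 20 and β = 20 − 15 = 5.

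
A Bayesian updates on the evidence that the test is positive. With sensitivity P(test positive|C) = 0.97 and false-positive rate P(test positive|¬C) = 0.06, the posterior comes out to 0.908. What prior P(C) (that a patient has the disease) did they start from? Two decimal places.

P(C) = 0.38

Bayes' rule in odds form gives O(C|E) = O(C)·[P(E|C)/P(E|¬C)], hence O(C) = O(C|E)/LR.
Posterior odds = 0.908/(1−0.908) = 9.8696. LR = 0.97/0.06 = 16.1667.
Prior odds = 9.8696/16.1667 = 0.6105, so P(C) = 0.6105/(1+0.6105) ≈ 0.38.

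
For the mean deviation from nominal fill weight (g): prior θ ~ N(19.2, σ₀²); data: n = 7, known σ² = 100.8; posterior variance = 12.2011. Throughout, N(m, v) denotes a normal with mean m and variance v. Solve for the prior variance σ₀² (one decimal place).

σ₀² = 79.9

For the Normal–Normal model with known σ², precisions add: τ_n = τ₀ + n/σ².
So 1/σ₀² = 1/12.2011 − 7/100.8 = 0.081960 − 0.069444 = 0.012516.
Hence σ₀² = 1/0.012516 ≈ 79.9.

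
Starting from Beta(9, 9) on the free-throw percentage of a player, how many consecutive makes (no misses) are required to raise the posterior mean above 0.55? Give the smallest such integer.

After k makes and 0 misses the posterior is Beta(9+k, 9), with mean (9+k)/(9+9+k).
Set (9+k)/(18+k) > 0.55 and solve: k > (0.55·18 − 9)/(1 − 0.55) = 2.000.
The smallest integer exceeding 2.000 is 3, and checking k=3: (12)/(21) = 0.5714 > 0.55.

k = 3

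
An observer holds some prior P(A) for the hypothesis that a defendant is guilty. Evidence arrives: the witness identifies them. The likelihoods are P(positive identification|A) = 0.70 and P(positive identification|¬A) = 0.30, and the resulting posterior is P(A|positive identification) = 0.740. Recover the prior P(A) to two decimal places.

Bayes' rule in odds form gives O(A|E) = O(A)·[P(E|A)/P(E|¬A)], hence O(A) = O(A|E)/LR.
Posterior odds = 0.740/(1−0.740) = 2.8462. LR = 0.70/0.30 = 2.3333.
Prior odds = 2.8462/2.3333 = 1.2198, so P(A) = 1.2198/(1+1.2198) ≈ 0.55.

P(A) = 0.55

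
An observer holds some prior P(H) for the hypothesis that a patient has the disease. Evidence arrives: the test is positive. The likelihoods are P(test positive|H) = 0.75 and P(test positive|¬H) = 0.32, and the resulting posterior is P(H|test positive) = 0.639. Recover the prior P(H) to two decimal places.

P(H) = 0.43

Bayes' rule in odds form gives O(H|E) = O(H)·[P(E|H)/P(E|¬H)], hence O(H) = O(H|E)/LR.
Posterior odds = 0.639/(1−0.639) = 1.7701. LR = 0.75/0.32 = 2.3438.
Prior odds = 1.7701/2.3438 = 0.7552, so P(H) = 0.7552/(1+0.7552) ≈ 0.43.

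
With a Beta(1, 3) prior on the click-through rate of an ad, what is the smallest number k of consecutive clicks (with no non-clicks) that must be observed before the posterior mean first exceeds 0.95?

k = 57

After k clicks and 0 non-clicks the posterior is Beta(1+k, 3), with mean (1+k)/(1+3+k).
Set (1+k)/(4+k) > 0.95 and solve: k > (0.95·4 − 1)/(1 − 0.95) = 56.000.
The smallest integer exceeding 56.000 is 57, and checking k=57: (58)/(61) = 0.9508 > 0.95.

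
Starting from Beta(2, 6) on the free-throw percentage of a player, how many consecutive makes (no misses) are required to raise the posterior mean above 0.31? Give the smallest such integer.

After k makes and 0 misses the posterior is Beta(2+k, 6), with mean (2+k)/(2+6+k).
Set (2+k)/(8+k) > 0.31 and solve: k > (0.31·8 − 2)/(1 − 0.31) = 0.696.
The smallest integer exceeding 0.696 is 1.

k = 1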